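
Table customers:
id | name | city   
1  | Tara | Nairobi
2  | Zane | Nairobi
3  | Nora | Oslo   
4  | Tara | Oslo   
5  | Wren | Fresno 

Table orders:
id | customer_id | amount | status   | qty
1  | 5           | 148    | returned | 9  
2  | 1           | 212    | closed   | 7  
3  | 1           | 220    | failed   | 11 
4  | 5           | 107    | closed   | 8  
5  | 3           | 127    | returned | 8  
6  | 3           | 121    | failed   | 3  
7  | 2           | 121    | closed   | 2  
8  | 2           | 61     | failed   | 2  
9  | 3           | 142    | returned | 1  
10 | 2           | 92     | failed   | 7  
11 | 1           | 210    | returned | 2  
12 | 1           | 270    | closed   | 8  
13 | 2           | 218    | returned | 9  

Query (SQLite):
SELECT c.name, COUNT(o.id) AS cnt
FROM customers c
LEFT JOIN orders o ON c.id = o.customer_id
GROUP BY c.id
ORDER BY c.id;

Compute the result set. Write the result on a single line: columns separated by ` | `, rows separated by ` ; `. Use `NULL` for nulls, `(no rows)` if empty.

Tara | 4 ; Zane | 4 ; Nora | 3 ; Tara | 0 ; Wren | 2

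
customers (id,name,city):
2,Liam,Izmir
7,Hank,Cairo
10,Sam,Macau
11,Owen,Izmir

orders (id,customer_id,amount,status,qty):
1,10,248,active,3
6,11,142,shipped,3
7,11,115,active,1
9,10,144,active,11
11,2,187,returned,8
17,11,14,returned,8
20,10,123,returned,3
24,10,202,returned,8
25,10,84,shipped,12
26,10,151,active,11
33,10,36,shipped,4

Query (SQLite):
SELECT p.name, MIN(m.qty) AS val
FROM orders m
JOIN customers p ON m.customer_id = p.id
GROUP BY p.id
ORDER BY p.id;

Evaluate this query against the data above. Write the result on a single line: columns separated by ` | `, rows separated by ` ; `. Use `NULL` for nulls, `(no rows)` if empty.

Liam | 8 ; Sam | 3 ; Owen | 1

Join each orders row to its customers via customer_id.
Group joined rows by customers.id; compute MIN(m.qty) per group.
  2: ids {11} → MIN(m.qty)=8
  10: ids {1, 9, 20, 24, 25, 26, 33} → MIN(m.qty)=3
  11: ids {6, 7, 17} → MIN(m.qty)=1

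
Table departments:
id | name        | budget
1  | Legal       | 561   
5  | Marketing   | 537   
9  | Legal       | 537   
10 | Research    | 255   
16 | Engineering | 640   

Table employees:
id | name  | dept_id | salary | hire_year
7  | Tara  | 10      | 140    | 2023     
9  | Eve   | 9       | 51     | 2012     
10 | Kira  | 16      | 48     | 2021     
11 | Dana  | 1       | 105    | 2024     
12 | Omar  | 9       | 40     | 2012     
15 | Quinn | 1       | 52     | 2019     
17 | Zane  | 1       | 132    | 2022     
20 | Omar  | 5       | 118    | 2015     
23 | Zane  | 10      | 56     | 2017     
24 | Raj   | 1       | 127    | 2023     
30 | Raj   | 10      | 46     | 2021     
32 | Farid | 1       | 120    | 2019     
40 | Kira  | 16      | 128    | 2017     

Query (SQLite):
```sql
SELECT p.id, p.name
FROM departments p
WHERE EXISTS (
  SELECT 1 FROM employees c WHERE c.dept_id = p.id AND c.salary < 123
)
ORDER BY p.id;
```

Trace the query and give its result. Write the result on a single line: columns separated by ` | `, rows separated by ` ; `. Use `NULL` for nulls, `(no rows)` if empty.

1 | Legal ; 5 | Marketing ; 9 | Legal ; 10 | Research ; 16 | Engineering

For each departments row, check whether any employees with matching dept_id has salary < 123.
Keep rows where that is true.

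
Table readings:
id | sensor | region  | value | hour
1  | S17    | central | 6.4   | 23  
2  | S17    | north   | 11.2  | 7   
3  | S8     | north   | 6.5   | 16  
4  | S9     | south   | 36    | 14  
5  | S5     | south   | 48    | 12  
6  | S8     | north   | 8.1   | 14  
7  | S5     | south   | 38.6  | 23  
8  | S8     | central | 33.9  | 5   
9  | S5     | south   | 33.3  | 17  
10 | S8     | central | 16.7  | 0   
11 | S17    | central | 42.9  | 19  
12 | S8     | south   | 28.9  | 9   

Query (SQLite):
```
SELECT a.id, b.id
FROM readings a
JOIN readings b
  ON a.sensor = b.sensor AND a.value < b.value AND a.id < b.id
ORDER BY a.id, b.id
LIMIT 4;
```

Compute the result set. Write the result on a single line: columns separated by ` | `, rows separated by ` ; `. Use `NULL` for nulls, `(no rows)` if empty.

1 | 2 ; 1 | 11 ; 2 | 11 ; 3 | 6

Pairs (a,b) with same sensor, a.value < b.value, a.id < b.id.
sensor groups: S17:{1,2,11} S5:{5,7,9} S8:{3,6,8,10,12} S9:{4}
Ordered by (a.id, b.id); first 4.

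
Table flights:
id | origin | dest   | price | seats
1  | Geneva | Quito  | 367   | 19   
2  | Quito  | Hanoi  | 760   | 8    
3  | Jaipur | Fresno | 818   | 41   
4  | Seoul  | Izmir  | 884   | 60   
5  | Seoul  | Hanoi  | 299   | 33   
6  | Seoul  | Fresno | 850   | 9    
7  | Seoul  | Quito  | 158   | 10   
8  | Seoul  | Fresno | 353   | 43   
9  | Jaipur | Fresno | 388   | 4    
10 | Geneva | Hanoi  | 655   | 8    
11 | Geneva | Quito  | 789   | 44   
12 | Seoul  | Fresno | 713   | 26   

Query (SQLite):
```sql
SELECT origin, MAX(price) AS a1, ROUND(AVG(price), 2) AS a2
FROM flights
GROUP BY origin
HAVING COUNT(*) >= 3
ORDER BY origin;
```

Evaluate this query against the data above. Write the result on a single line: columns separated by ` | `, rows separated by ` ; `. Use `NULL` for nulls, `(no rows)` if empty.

Geneva | 789 | 603.67 ; Seoul | 884 | 542.83

Group flights by origin.
Per group compute: MAX(price), ROUND(AVG(price), 2).
HAVING: drop groups with fewer than 3 rows.
  Geneva: ids {1, 10, 11} → MAX(price)=789, ROUND(AVG(price), 2)=603.67
  Jaipur: ids {3, 9} → MAX(price)=818, ROUND(AVG(price), 2)=603
  Quito: ids {2} → MAX(price)=760, ROUND(AVG(price), 2)=760
  Seoul: ids {4, 5, 6, 7, 8, 12} → MAX(price)=884, ROUND(AVG(price), 2)=542.83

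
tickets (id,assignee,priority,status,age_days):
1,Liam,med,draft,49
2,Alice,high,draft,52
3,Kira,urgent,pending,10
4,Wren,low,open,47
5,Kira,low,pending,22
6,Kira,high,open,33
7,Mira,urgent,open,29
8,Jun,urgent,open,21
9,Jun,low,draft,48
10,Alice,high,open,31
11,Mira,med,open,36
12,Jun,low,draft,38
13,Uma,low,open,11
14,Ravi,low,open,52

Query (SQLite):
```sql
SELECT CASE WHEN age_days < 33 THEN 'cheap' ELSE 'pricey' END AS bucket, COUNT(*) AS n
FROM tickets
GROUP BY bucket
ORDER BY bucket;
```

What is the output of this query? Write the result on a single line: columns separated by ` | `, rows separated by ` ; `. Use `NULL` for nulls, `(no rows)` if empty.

Bucket rows by age_days < 33 → 'cheap' else 'pricey'; count each bucket.

cheap | 6 ; pricey | 8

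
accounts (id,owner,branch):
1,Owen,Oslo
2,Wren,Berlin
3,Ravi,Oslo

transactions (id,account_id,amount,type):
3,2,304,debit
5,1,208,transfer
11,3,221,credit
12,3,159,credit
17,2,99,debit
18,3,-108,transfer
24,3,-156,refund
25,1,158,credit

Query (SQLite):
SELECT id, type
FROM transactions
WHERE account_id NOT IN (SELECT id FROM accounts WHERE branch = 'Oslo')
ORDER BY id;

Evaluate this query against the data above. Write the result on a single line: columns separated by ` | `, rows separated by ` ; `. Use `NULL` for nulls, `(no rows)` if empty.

3 | debit ; 17 | debit

Inner query: accounts.id where branch = 'Oslo'.
Outer: keep transactions rows whose account_id is not in that set.
Inner query → {1, 3}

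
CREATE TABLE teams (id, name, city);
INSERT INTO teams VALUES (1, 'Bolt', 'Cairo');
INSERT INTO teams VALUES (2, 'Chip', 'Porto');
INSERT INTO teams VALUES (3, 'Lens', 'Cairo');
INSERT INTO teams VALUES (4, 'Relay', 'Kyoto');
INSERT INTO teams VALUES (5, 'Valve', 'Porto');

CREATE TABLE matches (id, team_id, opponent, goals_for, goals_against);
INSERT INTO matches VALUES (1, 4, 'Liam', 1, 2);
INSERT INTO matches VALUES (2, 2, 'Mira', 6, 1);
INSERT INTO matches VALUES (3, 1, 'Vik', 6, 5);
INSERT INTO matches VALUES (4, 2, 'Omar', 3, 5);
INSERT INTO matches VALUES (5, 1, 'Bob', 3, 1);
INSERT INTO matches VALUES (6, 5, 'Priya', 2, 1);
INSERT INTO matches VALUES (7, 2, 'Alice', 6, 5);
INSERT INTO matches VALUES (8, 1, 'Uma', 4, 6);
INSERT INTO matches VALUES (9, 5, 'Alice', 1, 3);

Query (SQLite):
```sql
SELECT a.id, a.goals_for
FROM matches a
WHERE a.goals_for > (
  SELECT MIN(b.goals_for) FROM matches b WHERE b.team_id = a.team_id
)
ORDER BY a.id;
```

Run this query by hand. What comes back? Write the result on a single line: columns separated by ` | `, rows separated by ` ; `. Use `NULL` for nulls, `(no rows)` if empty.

For each matches row a, compute MIN(goals_for) over rows sharing a.team_id.
Keep row a if a.goals_for > that per-group MIN.
  team_id=1: MIN(goals_for) = 3
  team_id=2: MIN(goals_for) = 3
  team_id=4: MIN(goals_for) = 1
  team_id=5: MIN(goals_for) = 1

2 | 6 ; 3 | 6 ; 6 | 2 ; 7 | 6 ; 8 | 4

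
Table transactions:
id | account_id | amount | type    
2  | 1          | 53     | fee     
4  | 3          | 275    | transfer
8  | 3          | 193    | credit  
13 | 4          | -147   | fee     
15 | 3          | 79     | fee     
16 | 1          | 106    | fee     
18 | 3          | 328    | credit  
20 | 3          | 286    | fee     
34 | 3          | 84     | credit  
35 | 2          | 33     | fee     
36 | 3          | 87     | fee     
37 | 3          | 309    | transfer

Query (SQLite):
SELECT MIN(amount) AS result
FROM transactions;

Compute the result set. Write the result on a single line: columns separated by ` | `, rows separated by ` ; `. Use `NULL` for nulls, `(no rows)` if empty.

All amount values: [53, 275, 193, -147, 79, 106, 328, 286, 84, 33, 87, 309].
MIN of non-NULL values = -147.

-147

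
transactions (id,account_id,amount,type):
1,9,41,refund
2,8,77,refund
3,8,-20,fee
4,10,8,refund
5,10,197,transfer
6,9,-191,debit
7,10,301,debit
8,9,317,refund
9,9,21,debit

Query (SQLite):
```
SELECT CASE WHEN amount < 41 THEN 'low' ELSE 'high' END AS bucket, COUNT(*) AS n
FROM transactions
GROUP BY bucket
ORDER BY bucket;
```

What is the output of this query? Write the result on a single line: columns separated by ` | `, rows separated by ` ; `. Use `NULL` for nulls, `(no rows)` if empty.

Bucket rows by amount < 41 → 'low' else 'high'; count each bucket.

high | 5 ; low | 4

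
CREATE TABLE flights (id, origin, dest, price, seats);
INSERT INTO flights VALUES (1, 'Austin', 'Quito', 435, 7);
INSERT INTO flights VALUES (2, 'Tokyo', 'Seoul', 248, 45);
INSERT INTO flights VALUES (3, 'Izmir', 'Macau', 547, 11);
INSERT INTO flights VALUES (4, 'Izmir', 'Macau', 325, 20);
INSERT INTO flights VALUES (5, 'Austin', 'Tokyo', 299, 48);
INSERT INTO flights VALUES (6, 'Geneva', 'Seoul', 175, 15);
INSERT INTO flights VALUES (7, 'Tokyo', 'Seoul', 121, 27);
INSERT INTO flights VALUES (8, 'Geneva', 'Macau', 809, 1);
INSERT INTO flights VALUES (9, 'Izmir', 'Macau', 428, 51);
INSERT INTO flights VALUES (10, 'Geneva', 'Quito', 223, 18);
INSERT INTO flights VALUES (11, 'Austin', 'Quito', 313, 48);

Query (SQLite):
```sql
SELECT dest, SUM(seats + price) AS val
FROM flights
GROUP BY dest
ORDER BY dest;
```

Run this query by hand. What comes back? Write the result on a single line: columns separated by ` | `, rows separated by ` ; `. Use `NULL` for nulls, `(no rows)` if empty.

For each row compute seats + price.
Group by dest; take SUM of the expression per group.
  Macau: ids {3, 4, 8, 9} → SUM(seats + price)=2192
  Quito: ids {1, 10, 11} → SUM(seats + price)=1044
  Seoul: ids {2, 6, 7} → SUM(seats + price)=631
  Tokyo: ids {5} → SUM(seats + price)=347

Macau | 2192 ; Quito | 1044 ; Seoul | 631 ; Tokyo | 347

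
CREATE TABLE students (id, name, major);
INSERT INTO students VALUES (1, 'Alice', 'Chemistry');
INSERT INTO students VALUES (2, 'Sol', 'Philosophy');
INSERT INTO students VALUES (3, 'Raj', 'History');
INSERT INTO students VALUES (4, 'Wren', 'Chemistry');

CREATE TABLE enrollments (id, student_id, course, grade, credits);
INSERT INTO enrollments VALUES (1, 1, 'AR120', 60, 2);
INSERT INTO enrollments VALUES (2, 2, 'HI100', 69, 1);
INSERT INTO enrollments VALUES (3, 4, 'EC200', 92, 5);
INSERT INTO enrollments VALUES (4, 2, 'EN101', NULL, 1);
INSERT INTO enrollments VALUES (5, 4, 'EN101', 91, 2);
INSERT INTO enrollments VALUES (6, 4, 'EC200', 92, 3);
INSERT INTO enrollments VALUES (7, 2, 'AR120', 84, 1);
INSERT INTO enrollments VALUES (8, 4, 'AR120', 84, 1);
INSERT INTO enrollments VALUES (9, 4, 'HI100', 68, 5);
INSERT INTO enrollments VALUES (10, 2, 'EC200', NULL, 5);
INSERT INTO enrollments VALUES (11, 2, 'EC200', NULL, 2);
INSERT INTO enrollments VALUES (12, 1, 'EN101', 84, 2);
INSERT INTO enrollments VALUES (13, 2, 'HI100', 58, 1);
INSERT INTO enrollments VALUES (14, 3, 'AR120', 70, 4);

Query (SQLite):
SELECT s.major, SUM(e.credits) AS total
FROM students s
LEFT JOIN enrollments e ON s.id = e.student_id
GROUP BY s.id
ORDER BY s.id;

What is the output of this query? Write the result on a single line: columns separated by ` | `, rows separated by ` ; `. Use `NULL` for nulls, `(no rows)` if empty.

Chemistry | 4 ; Philosophy | 11 ; History | 4 ; Chemistry | 16

LEFT JOIN keeps every students row; unmatched ones get NULL for enrollments columns.
Group by students.id and compute SUM(e.credits). SUM over an all-NULL group is NULL.
  1: ids {1, 12} → SUM(e.credits)=4
  2: ids {2, 4, 7, 10, 11, 13} → SUM(e.credits)=11
  3: ids {14} → SUM(e.credits)=4
  4: ids {3, 5, 6, 8, 9} → SUM(e.credits)=16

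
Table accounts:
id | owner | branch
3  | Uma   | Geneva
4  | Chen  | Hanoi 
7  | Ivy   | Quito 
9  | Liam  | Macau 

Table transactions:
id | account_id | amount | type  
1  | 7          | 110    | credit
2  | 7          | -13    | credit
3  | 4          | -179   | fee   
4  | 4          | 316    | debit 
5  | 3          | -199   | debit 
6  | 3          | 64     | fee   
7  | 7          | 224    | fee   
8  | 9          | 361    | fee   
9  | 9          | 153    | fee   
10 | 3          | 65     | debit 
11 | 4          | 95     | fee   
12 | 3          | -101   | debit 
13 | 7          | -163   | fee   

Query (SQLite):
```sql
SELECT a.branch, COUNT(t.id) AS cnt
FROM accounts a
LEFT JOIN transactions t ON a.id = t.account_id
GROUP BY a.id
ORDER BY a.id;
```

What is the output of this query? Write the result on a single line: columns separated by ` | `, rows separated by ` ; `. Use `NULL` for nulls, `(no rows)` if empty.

Geneva | 4 ; Hanoi | 3 ; Quito | 4 ; Macau | 2

LEFT JOIN keeps every accounts row; unmatched ones get NULL for transactions columns.
Group by accounts.id and compute COUNT(t.id). COUNT(col) of an all-NULL group is 0.
  3: ids {5, 6, 10, 12} → COUNT(t.id)=4
  4: ids {3, 4, 11} → COUNT(t.id)=3
  7: ids {1, 2, 7, 13} → COUNT(t.id)=4
  9: ids {8, 9} → COUNT(t.id)=2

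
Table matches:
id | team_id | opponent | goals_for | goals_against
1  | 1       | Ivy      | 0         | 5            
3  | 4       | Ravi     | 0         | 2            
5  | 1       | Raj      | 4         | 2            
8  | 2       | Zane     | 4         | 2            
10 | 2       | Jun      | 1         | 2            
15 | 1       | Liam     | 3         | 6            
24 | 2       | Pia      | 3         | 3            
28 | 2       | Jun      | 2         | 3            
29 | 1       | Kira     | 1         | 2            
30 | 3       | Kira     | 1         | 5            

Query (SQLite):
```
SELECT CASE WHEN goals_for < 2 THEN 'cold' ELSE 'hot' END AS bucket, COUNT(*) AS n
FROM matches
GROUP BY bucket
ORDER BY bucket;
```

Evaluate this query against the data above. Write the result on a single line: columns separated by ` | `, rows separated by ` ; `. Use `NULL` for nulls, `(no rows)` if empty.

Bucket rows by goals_for < 2 → 'cold' else 'hot'; count each bucket.

cold | 5 ; hot | 5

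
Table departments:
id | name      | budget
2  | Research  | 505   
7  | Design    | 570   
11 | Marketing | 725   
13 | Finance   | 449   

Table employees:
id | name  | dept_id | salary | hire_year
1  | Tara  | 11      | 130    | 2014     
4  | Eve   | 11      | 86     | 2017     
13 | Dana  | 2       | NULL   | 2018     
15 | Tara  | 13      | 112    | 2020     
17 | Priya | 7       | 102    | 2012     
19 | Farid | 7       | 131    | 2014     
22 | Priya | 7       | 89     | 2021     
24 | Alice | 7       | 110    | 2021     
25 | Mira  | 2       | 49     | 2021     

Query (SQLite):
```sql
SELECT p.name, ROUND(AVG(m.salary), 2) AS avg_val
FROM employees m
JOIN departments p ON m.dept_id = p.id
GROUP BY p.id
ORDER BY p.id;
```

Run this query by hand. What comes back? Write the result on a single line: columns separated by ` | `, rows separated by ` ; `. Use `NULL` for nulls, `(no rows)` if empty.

Research | 49 ; Design | 108 ; Marketing | 108 ; Finance | 112

Join each employees row to its departments via dept_id.
Group joined rows by departments.id; compute ROUND(AVG(m.salary), 2) per group.
  2: ids {13, 25} → ROUND(AVG(m.salary), 2)=49
  7: ids {17, 19, 22, 24} → ROUND(AVG(m.salary), 2)=108
  11: ids {1, 4} → ROUND(AVG(m.salary), 2)=108
  13: ids {15} → ROUND(AVG(m.salary), 2)=112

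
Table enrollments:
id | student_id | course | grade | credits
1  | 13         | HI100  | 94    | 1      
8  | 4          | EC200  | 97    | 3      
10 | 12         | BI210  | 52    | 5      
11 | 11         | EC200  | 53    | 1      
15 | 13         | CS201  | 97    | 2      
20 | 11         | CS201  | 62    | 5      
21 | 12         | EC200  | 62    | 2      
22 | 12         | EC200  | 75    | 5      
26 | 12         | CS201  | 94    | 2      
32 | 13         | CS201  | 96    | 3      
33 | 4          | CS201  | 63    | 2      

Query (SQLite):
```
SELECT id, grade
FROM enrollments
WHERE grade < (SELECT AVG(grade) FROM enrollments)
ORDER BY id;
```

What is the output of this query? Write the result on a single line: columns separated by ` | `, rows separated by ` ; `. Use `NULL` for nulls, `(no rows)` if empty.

10 | 52 ; 11 | 53 ; 20 | 62 ; 21 | 62 ; 22 | 75 ; 33 | 63

Scalar subquery: AVG(grade) over all enrollments rows = 76.818182 (≈; comparison uses full precision).
Keep rows where grade < that value.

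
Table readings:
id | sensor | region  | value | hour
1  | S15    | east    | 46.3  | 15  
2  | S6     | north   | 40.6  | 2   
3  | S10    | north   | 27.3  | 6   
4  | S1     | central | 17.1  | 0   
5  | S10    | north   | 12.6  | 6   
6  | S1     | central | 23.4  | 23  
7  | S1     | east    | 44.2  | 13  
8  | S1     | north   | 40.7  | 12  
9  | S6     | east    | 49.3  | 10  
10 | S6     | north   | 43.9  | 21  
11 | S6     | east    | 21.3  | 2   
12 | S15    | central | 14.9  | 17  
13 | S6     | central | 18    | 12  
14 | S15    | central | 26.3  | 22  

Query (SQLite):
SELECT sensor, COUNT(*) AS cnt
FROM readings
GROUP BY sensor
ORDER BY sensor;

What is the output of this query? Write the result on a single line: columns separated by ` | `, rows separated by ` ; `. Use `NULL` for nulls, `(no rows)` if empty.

S1 | 4 ; S10 | 2 ; S15 | 3 ; S6 | 5

Partition readings by sensor; compute COUNT(*) within each group.
  S1: ids {4, 6, 7, 8} → COUNT(*)=4
  S10: ids {3, 5} → COUNT(*)=2
  S15: ids {1, 12, 14} → COUNT(*)=3
  S6: ids {2, 9, 10, 11, 13} → COUNT(*)=5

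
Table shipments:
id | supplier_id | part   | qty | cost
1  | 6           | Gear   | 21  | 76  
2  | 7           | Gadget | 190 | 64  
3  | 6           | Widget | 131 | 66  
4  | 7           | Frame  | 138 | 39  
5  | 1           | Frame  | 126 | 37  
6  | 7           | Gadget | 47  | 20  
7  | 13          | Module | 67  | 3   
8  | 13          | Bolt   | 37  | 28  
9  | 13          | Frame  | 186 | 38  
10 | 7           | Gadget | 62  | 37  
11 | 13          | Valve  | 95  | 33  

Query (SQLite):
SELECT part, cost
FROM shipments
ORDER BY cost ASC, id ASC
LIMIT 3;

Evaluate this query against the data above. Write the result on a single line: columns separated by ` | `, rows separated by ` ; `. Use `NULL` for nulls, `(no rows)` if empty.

Module | 3 ; Gadget | 20 ; Bolt | 28

Sort by cost asc, tiebreak id asc: (3, id=7), (20, id=6), (28, id=8), (33, id=11), (37, id=5), (37, id=10) …. Take first 3.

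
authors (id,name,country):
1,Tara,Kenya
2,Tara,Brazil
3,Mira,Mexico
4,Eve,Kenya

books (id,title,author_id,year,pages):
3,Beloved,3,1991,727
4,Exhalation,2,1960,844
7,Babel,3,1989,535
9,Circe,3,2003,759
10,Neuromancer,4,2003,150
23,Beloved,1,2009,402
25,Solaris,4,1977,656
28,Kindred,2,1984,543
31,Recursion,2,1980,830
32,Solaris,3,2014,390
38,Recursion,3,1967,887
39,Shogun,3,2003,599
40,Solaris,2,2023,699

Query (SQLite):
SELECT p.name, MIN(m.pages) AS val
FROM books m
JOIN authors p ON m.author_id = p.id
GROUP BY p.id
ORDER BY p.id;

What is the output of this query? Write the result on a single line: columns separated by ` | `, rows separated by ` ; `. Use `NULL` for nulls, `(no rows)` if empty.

Tara | 402 ; Tara | 543 ; Mira | 390 ; Eve | 150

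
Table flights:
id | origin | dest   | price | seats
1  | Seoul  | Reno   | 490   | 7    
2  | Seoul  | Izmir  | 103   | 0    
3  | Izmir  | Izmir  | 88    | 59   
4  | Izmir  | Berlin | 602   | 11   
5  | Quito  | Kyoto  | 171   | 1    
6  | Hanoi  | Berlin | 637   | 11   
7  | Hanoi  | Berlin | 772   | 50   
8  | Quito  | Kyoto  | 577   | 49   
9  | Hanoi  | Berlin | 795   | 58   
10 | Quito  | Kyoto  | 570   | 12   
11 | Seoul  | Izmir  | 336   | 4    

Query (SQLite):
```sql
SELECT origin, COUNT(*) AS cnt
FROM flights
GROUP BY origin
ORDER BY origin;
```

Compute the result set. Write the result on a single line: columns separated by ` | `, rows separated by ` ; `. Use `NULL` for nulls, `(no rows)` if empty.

Partition flights by origin; compute COUNT(*) within each group.
  Hanoi: ids {6, 7, 9} → COUNT(*)=3
  Izmir: ids {3, 4} → COUNT(*)=2
  Quito: ids {5, 8, 10} → COUNT(*)=3
  Seoul: ids {1, 2, 11} → COUNT(*)=3

Hanoi | 3 ; Izmir | 2 ; Quito | 3 ; Seoul | 3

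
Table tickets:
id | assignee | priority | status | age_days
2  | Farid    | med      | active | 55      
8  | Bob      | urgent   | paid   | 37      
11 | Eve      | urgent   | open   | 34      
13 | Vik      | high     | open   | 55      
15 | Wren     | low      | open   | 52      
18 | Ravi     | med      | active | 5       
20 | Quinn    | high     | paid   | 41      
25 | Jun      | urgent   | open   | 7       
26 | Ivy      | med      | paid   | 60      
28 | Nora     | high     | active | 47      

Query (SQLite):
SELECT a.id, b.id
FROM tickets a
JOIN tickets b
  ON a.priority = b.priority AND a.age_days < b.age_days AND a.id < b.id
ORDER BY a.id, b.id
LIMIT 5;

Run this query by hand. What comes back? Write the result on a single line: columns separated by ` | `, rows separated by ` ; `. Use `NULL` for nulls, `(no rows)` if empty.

2 | 26 ; 18 | 26 ; 20 | 28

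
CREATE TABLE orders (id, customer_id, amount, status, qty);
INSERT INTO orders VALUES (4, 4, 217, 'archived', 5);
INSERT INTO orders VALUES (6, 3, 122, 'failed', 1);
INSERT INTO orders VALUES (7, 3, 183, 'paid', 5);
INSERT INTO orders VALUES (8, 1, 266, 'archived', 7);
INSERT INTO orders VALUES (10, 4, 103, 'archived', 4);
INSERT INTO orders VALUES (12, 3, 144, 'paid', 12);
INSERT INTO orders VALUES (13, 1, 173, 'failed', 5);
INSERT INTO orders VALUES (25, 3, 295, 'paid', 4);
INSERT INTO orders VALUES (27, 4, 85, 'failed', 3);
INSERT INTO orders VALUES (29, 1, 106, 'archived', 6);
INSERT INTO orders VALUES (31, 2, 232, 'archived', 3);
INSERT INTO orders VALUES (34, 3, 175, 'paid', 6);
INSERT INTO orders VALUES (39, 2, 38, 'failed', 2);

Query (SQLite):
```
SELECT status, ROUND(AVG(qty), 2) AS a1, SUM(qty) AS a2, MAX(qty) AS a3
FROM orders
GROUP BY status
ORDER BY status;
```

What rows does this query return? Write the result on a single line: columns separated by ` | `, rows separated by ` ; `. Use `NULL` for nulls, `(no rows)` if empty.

Group orders by status.
Per group compute: ROUND(AVG(qty), 2), SUM(qty), MAX(qty).
  archived: ids {4, 8, 10, 29, 31} → ROUND(AVG(qty), 2)=5, SUM(qty)=25, MAX(qty)=7
  failed: ids {6, 13, 27, 39} → ROUND(AVG(qty), 2)=2.75, SUM(qty)=11, MAX(qty)=5
  paid: ids {7, 12, 25, 34} → ROUND(AVG(qty), 2)=6.75, SUM(qty)=27, MAX(qty)=12

archived | 5 | 25 | 7 ; failed | 2.75 | 11 | 5 ; paid | 6.75 | 27 | 12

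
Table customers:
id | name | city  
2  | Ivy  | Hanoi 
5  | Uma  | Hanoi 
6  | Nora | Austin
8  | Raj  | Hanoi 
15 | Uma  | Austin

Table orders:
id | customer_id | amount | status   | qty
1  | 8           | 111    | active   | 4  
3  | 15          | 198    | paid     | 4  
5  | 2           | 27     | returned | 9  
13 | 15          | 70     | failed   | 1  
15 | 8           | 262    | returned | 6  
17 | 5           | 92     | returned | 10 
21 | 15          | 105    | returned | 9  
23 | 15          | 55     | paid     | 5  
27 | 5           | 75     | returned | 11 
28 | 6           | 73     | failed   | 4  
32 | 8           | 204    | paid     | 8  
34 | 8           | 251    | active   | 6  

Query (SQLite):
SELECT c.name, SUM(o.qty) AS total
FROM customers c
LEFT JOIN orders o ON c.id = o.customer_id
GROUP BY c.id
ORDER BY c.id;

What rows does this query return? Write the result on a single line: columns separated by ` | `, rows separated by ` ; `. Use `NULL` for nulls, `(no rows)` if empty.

Ivy | 9 ; Uma | 21 ; Nora | 4 ; Raj | 24 ; Uma | 19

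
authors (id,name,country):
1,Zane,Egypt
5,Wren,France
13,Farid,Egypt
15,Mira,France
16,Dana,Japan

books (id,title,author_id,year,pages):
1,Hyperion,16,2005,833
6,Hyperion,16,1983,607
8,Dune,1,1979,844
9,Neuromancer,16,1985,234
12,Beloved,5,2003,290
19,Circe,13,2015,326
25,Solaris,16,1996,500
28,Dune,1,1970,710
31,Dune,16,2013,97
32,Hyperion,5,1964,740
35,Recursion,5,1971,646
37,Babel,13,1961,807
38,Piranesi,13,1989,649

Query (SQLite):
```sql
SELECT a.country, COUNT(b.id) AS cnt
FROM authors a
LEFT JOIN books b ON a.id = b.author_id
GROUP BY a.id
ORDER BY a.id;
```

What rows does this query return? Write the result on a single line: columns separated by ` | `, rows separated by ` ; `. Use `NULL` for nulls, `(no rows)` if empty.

Egypt | 2 ; France | 3 ; Egypt | 3 ; France | 0 ; Japan | 5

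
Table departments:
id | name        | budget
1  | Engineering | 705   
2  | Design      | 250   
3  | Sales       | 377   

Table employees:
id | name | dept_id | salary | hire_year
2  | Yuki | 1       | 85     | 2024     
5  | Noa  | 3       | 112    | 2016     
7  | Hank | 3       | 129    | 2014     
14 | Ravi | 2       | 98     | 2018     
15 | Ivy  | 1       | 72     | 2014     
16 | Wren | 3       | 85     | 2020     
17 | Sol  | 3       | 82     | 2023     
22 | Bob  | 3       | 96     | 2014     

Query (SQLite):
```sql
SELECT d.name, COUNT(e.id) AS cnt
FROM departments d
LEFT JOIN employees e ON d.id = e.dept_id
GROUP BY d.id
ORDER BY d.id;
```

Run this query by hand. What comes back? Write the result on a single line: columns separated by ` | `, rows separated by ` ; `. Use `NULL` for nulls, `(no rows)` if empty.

Engineering | 2 ; Design | 1 ; Sales | 5

LEFT JOIN keeps every departments row; unmatched ones get NULL for employees columns.
Group by departments.id and compute COUNT(e.id). COUNT(col) of an all-NULL group is 0.
  1: ids {2, 15} → COUNT(e.id)=2
  2: ids {14} → COUNT(e.id)=1
  3: ids {5, 7, 16, 17, 22} → COUNT(e.id)=5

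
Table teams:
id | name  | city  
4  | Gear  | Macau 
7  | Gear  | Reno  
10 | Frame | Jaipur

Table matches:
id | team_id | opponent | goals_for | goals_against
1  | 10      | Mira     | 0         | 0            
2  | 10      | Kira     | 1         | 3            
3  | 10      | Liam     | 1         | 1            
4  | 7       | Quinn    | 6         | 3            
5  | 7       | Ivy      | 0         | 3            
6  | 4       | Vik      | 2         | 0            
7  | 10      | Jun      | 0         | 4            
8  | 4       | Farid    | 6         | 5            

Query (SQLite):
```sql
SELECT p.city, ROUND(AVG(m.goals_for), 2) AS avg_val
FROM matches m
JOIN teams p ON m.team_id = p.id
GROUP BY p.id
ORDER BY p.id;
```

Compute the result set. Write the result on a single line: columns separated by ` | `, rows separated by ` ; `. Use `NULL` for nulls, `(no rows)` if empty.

Join each matches row to its teams via team_id.
Group joined rows by teams.id; compute ROUND(AVG(m.goals_for), 2) per group.
  4: ids {6, 8} → ROUND(AVG(m.goals_for), 2)=4
  7: ids {4, 5} → ROUND(AVG(m.goals_for), 2)=3
  10: ids {1, 2, 3, 7} → ROUND(AVG(m.goals_for), 2)=0.5

Macau | 4 ; Reno | 3 ; Jaipur | 0.5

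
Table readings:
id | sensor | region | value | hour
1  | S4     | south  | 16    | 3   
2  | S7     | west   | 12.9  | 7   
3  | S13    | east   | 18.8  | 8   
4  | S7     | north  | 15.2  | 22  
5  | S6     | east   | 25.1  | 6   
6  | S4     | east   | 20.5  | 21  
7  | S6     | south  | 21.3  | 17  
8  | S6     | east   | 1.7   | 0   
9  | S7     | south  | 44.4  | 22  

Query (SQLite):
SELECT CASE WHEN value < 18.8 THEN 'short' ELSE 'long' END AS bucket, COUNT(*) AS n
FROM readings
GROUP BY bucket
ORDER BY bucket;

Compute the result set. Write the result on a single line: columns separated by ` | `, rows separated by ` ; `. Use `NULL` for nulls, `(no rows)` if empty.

Bucket rows by value < 18.8 → 'short' else 'long'; count each bucket.

long | 5 ; short | 4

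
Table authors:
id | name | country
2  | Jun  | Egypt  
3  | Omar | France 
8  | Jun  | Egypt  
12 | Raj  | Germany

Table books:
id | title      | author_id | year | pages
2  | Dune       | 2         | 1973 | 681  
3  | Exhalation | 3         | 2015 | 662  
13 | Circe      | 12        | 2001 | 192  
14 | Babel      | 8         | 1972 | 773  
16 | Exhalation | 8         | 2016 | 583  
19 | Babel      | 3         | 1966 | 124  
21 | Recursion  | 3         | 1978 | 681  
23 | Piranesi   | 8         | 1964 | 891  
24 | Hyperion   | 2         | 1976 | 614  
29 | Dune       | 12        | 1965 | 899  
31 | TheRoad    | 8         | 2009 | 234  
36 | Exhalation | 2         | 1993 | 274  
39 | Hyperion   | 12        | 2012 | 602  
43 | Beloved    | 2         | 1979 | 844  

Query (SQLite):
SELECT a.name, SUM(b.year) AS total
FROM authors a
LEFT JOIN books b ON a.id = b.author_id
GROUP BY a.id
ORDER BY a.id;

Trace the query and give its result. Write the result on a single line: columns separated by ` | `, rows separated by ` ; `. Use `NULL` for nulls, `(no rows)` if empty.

Jun | 7921 ; Omar | 5959 ; Jun | 7961 ; Raj | 5978

LEFT JOIN keeps every authors row; unmatched ones get NULL for books columns.
Group by authors.id and compute SUM(b.year). SUM over an all-NULL group is NULL.
  2: ids {2, 24, 36, 43} → SUM(b.year)=7921
  3: ids {3, 19, 21} → SUM(b.year)=5959
  8: ids {14, 16, 23, 31} → SUM(b.year)=7961
  12: ids {13, 29, 39} → SUM(b.year)=5978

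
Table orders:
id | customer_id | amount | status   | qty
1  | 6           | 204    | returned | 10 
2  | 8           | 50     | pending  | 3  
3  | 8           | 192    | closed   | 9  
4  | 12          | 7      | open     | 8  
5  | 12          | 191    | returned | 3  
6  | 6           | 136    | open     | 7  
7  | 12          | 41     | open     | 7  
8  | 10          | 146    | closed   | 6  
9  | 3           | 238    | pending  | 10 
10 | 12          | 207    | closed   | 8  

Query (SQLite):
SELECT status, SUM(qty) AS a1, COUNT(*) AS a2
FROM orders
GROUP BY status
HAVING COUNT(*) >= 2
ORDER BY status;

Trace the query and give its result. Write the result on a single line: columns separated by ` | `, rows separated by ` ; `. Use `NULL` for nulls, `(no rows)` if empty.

Group orders by status.
Per group compute: SUM(qty), COUNT(*).
HAVING: drop groups with fewer than 2 rows.
  closed: ids {3, 8, 10} → SUM(qty)=23, COUNT(*)=3
  open: ids {4, 6, 7} → SUM(qty)=22, COUNT(*)=3
  pending: ids {2, 9} → SUM(qty)=13, COUNT(*)=2
  returned: ids {1, 5} → SUM(qty)=13, COUNT(*)=2

closed | 23 | 3 ; open | 22 | 3 ; pending | 13 | 2 ; returned | 13 | 2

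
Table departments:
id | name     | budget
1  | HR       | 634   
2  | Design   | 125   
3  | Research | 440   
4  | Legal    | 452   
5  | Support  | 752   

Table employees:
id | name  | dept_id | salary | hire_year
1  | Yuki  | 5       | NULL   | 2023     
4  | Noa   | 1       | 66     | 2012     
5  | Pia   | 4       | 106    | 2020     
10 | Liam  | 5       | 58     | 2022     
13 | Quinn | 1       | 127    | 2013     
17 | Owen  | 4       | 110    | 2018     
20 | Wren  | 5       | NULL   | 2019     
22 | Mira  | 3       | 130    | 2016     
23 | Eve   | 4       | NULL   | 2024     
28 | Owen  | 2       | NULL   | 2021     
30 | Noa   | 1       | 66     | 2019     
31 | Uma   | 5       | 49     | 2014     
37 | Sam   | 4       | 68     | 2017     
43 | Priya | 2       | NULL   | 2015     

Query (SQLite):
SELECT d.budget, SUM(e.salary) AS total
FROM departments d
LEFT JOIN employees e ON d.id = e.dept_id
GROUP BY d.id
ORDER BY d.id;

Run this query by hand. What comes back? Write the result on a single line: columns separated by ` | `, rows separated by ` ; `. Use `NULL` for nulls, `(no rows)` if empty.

LEFT JOIN keeps every departments row; unmatched ones get NULL for employees columns.
Group by departments.id and compute SUM(e.salary). SUM over an all-NULL group is NULL.
  1: ids {4, 13, 30} → SUM(e.salary)=259
  2: ids {28, 43} → SUM(e.salary)=NULL
  3: ids {22} → SUM(e.salary)=130
  4: ids {5, 17, 23, 37} → SUM(e.salary)=284
  5: ids {1, 10, 20, 31} → SUM(e.salary)=107

634 | 259 ; 125 | NULL ; 440 | 130 ; 452 | 284 ; 752 | 107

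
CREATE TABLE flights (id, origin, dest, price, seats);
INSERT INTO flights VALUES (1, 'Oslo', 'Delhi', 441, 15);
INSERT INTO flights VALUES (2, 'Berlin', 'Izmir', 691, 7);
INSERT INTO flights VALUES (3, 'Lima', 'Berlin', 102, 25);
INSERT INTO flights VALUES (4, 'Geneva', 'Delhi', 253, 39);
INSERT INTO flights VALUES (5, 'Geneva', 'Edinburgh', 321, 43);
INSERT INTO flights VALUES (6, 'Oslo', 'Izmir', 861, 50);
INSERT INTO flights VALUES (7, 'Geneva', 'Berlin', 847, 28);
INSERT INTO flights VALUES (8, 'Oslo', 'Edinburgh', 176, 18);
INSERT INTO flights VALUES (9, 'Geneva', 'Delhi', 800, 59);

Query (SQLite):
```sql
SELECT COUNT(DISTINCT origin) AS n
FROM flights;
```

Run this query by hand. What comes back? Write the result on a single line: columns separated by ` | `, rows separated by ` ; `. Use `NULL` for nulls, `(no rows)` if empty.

4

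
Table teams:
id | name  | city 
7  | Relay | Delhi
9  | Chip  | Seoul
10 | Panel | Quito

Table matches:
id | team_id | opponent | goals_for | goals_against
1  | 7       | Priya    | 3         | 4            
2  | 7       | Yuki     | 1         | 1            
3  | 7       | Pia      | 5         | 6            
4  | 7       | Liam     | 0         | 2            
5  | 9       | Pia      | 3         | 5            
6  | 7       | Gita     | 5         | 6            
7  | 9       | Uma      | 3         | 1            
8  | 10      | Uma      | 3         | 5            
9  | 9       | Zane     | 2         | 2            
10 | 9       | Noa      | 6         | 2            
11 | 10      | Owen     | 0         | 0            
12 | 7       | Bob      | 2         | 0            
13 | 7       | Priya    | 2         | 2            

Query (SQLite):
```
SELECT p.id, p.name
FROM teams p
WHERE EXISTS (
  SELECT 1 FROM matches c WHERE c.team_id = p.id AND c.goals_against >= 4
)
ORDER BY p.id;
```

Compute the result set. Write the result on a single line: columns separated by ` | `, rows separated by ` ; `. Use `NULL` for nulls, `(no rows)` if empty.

For each teams row, check whether any matches with matching team_id has goals_against >= 4.
Keep rows where that is true.

7 | Relay ; 9 | Chip ; 10 | Panel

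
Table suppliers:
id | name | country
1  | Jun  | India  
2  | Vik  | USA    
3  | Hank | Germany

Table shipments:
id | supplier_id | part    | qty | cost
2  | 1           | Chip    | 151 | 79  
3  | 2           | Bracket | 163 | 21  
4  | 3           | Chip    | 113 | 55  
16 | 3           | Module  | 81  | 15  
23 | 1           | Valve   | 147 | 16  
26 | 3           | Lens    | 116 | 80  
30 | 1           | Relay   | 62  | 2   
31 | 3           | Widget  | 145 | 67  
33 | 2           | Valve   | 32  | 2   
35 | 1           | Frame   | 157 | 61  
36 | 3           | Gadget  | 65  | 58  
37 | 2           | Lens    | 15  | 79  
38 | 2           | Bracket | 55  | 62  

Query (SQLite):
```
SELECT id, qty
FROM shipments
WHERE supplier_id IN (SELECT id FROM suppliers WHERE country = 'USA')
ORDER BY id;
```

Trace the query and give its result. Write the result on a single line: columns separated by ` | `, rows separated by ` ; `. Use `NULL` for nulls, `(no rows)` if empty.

Inner query: suppliers.id where country = 'USA'.
Outer: keep shipments rows whose supplier_id is in that set.
Inner query → {2}

3 | 163 ; 33 | 32 ; 37 | 15 ; 38 | 55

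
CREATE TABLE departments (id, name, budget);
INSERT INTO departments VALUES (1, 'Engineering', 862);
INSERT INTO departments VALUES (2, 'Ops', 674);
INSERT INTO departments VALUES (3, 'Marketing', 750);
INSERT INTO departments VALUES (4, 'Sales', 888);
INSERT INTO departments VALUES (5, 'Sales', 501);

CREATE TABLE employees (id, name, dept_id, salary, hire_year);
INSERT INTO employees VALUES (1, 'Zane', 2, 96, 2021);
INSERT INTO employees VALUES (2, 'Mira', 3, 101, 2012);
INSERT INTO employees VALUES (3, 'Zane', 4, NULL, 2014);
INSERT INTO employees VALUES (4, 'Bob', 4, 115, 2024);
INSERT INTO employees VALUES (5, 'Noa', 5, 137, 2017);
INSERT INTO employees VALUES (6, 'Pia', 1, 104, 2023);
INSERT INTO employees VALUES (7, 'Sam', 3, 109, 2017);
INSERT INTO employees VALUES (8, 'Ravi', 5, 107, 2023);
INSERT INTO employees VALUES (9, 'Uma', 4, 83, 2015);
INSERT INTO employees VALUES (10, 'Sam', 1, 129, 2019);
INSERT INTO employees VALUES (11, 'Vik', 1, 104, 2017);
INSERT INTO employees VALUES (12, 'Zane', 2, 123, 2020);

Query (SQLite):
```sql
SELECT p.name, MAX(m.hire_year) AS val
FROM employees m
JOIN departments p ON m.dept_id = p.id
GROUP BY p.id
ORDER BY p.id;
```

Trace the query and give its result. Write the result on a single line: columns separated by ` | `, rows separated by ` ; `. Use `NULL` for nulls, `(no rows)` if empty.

Engineering | 2023 ; Ops | 2021 ; Marketing | 2017 ; Sales | 2024 ; Sales | 2023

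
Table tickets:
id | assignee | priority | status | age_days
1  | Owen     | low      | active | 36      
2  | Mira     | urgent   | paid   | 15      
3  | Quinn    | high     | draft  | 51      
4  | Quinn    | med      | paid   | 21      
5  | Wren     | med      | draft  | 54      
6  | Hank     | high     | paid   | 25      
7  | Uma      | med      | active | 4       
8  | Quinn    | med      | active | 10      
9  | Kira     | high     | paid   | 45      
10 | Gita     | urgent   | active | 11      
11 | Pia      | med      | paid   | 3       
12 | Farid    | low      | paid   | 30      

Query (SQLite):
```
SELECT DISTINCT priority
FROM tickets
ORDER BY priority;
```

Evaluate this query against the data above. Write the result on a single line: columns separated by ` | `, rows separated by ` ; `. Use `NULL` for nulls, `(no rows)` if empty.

high ; low ; med ; urgent

Collect distinct priority values from tickets.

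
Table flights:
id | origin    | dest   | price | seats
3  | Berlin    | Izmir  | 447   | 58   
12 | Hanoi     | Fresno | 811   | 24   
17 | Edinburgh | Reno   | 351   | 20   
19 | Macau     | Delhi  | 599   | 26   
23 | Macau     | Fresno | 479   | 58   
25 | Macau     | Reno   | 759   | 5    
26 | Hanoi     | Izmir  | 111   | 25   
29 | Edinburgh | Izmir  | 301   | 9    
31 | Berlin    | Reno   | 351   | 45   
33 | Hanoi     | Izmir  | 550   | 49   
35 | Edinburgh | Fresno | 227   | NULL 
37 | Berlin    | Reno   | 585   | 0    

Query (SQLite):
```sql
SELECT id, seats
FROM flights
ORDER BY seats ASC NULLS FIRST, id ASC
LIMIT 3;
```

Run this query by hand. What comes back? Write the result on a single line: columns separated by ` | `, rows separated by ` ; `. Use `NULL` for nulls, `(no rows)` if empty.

35 | NULL ; 37 | 0 ; 25 | 5

Sort by seats asc, tiebreak id asc: (NULL, id=35), (0, id=37), (5, id=25), (9, id=29), (20, id=17), (24, id=12) …. Take first 3.
NULLS FIRST: NULL seats rows go before all non-NULL rows (among themselves ordered by id asc).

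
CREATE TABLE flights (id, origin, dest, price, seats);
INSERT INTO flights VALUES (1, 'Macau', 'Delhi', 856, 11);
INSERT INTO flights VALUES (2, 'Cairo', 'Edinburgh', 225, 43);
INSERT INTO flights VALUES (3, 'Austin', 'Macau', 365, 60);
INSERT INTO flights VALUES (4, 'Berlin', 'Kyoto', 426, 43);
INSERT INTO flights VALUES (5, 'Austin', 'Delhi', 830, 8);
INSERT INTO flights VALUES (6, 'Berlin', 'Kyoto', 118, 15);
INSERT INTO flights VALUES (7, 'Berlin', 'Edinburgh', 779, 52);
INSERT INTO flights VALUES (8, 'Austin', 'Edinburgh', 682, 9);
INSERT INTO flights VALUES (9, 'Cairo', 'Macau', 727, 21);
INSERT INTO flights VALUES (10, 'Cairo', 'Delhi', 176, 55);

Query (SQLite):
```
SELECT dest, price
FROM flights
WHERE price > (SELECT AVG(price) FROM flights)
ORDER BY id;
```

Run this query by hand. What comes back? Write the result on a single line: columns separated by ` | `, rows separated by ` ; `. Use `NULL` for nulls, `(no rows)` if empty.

Scalar subquery: AVG(price) over all flights rows = 518.4.
Keep rows where price > that value.

Delhi | 856 ; Delhi | 830 ; Edinburgh | 779 ; Edinburgh | 682 ; Macau | 727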